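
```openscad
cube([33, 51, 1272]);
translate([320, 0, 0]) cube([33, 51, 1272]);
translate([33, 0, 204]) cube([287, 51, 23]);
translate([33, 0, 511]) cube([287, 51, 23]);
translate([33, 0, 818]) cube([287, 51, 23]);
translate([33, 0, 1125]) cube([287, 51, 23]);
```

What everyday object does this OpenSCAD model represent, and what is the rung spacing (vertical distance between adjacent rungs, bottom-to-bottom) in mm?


A ladder. The rung spacing is 307 mm.

Two tall 33×51 posts with 4 short bars between them — a ladder. Adjacent rungs sit at z = 204 and z = 511, so the spacing is 511 − 204 = 307 mm.


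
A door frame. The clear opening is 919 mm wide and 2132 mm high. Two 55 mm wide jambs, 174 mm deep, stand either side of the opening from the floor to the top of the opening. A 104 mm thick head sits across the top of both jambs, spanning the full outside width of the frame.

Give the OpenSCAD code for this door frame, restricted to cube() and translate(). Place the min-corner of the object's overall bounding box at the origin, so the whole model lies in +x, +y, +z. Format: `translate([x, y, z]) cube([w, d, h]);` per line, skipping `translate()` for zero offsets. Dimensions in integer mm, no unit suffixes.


cube([55, 174, 2132]);
translate([974, 0, 0]) cube([55, 174, 2132]);
translate([0, 0, 2132]) cube([1029, 174, 104]);


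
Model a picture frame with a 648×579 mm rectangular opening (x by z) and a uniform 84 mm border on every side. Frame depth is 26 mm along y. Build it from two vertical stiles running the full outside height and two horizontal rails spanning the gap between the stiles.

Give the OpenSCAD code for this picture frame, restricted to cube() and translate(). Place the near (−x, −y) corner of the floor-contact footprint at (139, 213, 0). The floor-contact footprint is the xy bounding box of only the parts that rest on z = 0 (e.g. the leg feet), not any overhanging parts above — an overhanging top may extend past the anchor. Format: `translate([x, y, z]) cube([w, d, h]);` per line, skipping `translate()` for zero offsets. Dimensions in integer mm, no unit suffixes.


translate([139, 213, 0]) cube([84, 26, 747]);
translate([871, 213, 0]) cube([84, 26, 747]);
translate([223, 213, 0]) cube([648, 26, 84]);
translate([223, 213, 663]) cube([648, 26, 84]);


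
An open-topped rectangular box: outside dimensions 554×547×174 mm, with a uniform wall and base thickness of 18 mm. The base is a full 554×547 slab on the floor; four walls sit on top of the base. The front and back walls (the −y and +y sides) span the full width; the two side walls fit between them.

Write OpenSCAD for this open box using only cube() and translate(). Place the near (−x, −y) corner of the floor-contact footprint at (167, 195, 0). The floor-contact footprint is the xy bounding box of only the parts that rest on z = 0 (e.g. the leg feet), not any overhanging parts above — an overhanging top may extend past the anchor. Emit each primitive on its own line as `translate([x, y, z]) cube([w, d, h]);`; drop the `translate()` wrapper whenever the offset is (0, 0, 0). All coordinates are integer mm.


translate([167, 195, 0]) cube([554, 547, 18]);
translate([167, 195, 18]) cube([554, 18, 156]);
translate([167, 724, 18]) cube([554, 18, 156]);
translate([167, 213, 18]) cube([18, 511, 156]);
translate([703, 213, 18]) cube([18, 511, 156]);


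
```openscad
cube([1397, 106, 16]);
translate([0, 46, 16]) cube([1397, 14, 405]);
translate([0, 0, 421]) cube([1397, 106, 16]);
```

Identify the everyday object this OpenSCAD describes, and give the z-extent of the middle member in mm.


An I-beam. The web height is 405 mm.

Two wide flanges with a thin centred web — an I-beam. Overall 437 mm minus two 16 mm flanges gives a web of 437 − 2·16 = 405 mm.


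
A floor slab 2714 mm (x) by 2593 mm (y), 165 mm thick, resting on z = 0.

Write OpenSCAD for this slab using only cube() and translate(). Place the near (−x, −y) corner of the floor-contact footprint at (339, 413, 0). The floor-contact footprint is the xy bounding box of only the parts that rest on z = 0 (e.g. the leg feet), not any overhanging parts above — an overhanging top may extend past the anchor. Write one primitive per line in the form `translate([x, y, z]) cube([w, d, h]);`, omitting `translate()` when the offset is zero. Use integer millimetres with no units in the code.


translate([339, 413, 0]) cube([2714, 2593, 165]);


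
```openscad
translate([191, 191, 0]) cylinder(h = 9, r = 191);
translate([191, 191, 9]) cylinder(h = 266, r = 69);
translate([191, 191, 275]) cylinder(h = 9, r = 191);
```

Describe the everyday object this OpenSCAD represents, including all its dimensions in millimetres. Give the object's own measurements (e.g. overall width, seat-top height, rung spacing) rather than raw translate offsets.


A spool: two coaxial disc flanges of radius 191 mm and thickness 9 mm, joined by a core cylinder of radius 69 mm and height 266 mm. The lower flange rests on z = 0 and the three cylinders share a vertical axis.


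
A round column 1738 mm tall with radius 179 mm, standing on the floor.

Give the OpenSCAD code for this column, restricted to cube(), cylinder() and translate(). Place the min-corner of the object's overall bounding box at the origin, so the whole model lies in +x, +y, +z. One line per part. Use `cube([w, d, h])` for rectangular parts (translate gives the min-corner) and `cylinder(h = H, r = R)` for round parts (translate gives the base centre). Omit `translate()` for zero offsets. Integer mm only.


translate([179, 179, 0]) cylinder(h = 1738, r = 179);


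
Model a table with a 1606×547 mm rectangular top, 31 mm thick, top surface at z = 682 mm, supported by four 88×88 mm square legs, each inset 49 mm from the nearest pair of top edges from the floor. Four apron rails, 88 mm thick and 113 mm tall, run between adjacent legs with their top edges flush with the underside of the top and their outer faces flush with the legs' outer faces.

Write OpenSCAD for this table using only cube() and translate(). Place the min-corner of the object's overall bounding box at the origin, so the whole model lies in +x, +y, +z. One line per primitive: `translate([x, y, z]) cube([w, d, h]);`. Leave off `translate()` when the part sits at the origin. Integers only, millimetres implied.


translate([0, 0, 651]) cube([1606, 547, 31]);
translate([49, 49, 0]) cube([88, 88, 651]);
translate([1469, 49, 0]) cube([88, 88, 651]);
translate([49, 410, 0]) cube([88, 88, 651]);
translate([1469, 410, 0]) cube([88, 88, 651]);
translate([137, 49, 538]) cube([1332, 88, 113]);
translate([137, 410, 538]) cube([1332, 88, 113]);
translate([49, 137, 538]) cube([88, 273, 113]);
translate([1469, 137, 538]) cube([88, 273, 113]);


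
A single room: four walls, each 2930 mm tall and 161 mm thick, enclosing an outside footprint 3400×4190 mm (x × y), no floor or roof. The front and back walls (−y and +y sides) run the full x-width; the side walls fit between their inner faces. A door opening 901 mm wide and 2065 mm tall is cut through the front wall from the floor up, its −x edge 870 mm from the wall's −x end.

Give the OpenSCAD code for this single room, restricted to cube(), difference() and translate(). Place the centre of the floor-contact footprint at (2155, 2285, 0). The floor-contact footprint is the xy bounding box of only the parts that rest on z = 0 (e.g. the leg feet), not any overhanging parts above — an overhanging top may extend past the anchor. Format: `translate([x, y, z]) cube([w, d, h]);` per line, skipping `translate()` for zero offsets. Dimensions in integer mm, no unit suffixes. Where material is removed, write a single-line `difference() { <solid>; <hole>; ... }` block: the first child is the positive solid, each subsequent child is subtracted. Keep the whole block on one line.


difference() { translate([455, 190, 0]) cube([3400, 161, 2930]); translate([1325, 190, 0]) cube([901, 161, 2065]); }
translate([455, 4219, 0]) cube([3400, 161, 2930]);
translate([455, 351, 0]) cube([161, 3868, 2930]);
translate([3694, 351, 0]) cube([161, 3868, 2930]);


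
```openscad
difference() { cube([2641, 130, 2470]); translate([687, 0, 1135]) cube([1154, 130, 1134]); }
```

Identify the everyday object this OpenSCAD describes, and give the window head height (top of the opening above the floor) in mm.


A wall with a window opening. The window head height is 2269 mm.

A wall with a rectangular opening subtracted — a window. Sill at z = 1135, opening 1134 mm tall, so the head is at 1135 + 1134 = 2269 mm.


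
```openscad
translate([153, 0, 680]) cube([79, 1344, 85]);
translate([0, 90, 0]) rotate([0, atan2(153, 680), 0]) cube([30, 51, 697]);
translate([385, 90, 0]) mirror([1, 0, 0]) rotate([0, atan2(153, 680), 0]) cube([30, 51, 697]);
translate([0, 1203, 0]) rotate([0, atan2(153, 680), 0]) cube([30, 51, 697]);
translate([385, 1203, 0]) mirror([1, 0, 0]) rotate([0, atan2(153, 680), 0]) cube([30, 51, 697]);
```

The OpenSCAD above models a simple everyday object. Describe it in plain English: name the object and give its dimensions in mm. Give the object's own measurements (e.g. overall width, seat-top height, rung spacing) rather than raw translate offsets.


A sawhorse. A 79×1344×85 mm beam (x, y, z) sits on two A-frame leg pairs. Each pair is two raked legs of 30×51 mm section (51 mm along y) splaying symmetrically in x. Each leg rises 680 mm vertically over 153 mm of horizontal reach and is 697 mm long along its own axis. Every leg's outer bottom edge rests on the floor and its outer top edge meets a bottom edge of the beam — the left legs (tilting toward +x) meet the beam's −x bottom edge, the right legs (their mirror images, tilting toward −x) meet its +x bottom edge — so the leg tops tuck under the beam, the beam's underside is 680 mm above the floor, and the feet are 385 mm apart outside-to-outside with the beam centred between them. The two leg pairs are set in 90 mm from either end of the beam.


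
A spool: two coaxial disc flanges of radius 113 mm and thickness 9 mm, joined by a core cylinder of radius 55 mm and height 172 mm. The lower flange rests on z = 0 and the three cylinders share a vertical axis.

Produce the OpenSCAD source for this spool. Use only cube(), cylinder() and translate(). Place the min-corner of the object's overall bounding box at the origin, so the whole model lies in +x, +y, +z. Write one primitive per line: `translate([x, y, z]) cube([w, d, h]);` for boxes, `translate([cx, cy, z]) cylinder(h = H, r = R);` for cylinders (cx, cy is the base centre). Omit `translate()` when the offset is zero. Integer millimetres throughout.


translate([113, 113, 0]) cylinder(h = 9, r = 113);
translate([113, 113, 9]) cylinder(h = 172, r = 55);
translate([113, 113, 181]) cylinder(h = 9, r = 113);


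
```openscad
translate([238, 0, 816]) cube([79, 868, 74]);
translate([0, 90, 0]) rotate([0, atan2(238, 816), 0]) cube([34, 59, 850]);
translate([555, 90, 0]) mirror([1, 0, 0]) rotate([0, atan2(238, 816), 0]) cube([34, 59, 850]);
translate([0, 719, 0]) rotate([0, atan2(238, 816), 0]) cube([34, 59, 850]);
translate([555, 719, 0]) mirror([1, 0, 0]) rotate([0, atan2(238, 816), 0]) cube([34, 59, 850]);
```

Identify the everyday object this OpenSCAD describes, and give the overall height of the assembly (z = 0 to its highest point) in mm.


A sawhorse. The overall height is 890 mm.

A beam across two mirrored pairs of raked legs — a sawhorse. The beam's underside is at z = 816 (matching the legs' vertical rise in atan2(238, 816)) and the beam is 74 mm tall, so its top is at 816 + 74 = 890 mm. The raked legs top out at the beam's underside, so that is the highest point.


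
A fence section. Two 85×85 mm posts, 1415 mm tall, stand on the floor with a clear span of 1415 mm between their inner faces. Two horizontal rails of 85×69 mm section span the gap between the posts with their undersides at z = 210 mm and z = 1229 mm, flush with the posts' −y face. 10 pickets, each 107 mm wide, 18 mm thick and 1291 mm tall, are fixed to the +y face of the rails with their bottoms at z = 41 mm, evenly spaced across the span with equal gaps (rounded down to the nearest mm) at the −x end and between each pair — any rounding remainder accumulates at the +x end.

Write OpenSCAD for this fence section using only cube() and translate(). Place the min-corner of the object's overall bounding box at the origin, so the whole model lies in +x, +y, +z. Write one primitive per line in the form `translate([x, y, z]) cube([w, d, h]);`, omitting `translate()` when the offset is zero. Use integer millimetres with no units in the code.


cube([85, 85, 1415]);
translate([1500, 0, 0]) cube([85, 85, 1415]);
translate([85, 0, 210]) cube([1415, 85, 69]);
translate([85, 0, 1229]) cube([1415, 85, 69]);
translate([116, 85, 41]) cube([107, 18, 1291]);
translate([254, 85, 41]) cube([107, 18, 1291]);
translate([392, 85, 41]) cube([107, 18, 1291]);
translate([530, 85, 41]) cube([107, 18, 1291]);
translate([668, 85, 41]) cube([107, 18, 1291]);
translate([806, 85, 41]) cube([107, 18, 1291]);
translate([944, 85, 41]) cube([107, 18, 1291]);
translate([1082, 85, 41]) cube([107, 18, 1291]);
translate([1220, 85, 41]) cube([107, 18, 1291]);
translate([1358, 85, 41]) cube([107, 18, 1291]);


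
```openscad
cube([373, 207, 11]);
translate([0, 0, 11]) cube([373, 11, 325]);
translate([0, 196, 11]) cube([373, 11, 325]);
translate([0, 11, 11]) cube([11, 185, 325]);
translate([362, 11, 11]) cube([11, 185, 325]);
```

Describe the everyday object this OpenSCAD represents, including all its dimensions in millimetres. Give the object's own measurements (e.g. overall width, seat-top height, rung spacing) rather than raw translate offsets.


An open-topped rectangular box: outside dimensions 373×207×336 mm, with a uniform wall and base thickness of 11 mm. The base is a full 373×207 slab on the floor; four walls sit on top of the base. The front and back walls (the −y and +y sides) span the full width; the two side walls fit between them.


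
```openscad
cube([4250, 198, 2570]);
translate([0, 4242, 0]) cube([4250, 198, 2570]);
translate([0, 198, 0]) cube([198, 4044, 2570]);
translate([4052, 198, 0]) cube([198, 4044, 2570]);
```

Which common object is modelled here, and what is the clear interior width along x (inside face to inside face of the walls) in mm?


A house (or room) frame. The interior width is 3854 mm.

Four 2570 mm walls enclosing a rectangle with no floor or roof — a room or house frame. Outside width is 4250 mm and wall thickness is 198 mm, so the interior width is 4250 − 2 × 198 = 3854 mm.


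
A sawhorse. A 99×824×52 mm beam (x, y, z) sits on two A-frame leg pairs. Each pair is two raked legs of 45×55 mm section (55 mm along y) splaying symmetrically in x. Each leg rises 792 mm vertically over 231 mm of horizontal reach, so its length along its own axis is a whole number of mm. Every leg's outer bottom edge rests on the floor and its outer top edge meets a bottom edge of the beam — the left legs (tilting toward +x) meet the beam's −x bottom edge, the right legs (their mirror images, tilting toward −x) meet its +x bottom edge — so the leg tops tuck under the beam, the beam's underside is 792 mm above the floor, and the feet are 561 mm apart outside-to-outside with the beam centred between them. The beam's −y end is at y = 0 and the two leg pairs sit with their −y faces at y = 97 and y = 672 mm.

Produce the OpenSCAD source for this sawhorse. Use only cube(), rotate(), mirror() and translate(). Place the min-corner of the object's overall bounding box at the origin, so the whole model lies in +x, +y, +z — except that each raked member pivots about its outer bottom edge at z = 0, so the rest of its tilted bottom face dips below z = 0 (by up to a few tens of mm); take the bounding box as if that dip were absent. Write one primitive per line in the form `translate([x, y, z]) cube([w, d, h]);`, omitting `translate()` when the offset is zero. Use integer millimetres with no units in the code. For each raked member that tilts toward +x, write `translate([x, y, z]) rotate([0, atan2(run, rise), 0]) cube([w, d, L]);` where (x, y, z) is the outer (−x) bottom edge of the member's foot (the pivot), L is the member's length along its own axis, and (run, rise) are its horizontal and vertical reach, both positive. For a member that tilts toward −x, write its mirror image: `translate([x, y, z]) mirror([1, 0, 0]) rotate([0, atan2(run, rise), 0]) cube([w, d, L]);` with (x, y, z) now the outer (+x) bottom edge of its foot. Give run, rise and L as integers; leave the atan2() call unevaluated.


// leg length = √(231² + 792²) = 825
// right-leg outer foot x = 2·231 + 99 = 561
// beam min-corner = (231, 0, 792)
translate([231, 0, 792]) cube([99, 824, 52]);
translate([0, 97, 0]) rotate([0, atan2(231, 792), 0]) cube([45, 55, 825]);
translate([561, 97, 0]) mirror([1, 0, 0]) rotate([0, atan2(231, 792), 0]) cube([45, 55, 825]);
translate([0, 672, 0]) rotate([0, atan2(231, 792), 0]) cube([45, 55, 825]);
translate([561, 672, 0]) mirror([1, 0, 0]) rotate([0, atan2(231, 792), 0]) cube([45, 55, 825]);


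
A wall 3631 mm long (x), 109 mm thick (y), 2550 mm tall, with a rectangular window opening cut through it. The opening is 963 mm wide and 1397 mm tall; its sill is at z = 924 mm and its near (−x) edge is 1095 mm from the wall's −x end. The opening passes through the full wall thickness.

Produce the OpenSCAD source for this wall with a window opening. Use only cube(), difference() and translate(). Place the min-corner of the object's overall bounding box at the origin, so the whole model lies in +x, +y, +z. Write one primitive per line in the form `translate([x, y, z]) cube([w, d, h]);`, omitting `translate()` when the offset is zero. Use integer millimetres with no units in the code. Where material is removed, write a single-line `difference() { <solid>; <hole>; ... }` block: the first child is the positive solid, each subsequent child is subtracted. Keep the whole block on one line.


difference() { cube([3631, 109, 2550]); translate([1095, 0, 924]) cube([963, 109, 1397]); }


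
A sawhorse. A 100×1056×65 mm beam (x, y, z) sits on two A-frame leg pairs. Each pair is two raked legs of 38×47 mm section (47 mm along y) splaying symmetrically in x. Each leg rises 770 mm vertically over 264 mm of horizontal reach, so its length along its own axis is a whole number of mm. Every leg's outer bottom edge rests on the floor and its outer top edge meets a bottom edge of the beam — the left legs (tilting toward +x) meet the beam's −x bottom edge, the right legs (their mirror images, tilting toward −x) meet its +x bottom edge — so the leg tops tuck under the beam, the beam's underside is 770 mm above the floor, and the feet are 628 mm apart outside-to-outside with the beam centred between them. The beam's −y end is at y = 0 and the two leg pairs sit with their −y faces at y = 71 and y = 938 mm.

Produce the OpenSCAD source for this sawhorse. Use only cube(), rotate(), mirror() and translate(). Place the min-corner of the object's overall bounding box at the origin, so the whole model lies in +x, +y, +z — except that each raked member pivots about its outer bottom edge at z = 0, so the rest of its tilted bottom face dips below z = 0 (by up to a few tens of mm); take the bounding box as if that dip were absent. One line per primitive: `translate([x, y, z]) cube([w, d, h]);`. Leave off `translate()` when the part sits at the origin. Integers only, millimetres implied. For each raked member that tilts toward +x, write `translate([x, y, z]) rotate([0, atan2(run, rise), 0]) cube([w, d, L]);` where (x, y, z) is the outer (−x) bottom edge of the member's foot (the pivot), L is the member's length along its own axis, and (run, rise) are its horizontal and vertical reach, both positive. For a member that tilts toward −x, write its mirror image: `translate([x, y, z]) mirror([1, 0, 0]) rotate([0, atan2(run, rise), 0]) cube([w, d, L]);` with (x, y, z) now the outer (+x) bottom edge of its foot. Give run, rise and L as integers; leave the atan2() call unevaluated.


// leg length = √(264² + 770²) = 814
// right-leg outer foot x = 2·264 + 100 = 628
// beam min-corner = (264, 0, 770)
translate([264, 0, 770]) cube([100, 1056, 65]);
translate([0, 71, 0]) rotate([0, atan2(264, 770), 0]) cube([38, 47, 814]);
translate([628, 71, 0]) mirror([1, 0, 0]) rotate([0, atan2(264, 770), 0]) cube([38, 47, 814]);
translate([0, 938, 0]) rotate([0, atan2(264, 770), 0]) cube([38, 47, 814]);
translate([628, 938, 0]) mirror([1, 0, 0]) rotate([0, atan2(264, 770), 0]) cube([38, 47, 814]);


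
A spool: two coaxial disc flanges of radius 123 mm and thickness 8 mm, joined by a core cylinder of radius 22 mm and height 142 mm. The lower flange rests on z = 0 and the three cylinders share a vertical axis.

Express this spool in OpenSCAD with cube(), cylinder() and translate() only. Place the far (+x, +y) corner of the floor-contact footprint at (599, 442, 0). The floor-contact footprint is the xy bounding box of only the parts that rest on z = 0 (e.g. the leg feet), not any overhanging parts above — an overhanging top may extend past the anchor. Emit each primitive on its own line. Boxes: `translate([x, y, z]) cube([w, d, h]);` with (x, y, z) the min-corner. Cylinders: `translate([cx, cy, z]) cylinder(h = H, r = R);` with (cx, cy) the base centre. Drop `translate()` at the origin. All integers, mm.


translate([476, 319, 0]) cylinder(h = 8, r = 123);
translate([476, 319, 8]) cylinder(h = 142, r = 22);
translate([476, 319, 150]) cylinder(h = 8, r = 123);


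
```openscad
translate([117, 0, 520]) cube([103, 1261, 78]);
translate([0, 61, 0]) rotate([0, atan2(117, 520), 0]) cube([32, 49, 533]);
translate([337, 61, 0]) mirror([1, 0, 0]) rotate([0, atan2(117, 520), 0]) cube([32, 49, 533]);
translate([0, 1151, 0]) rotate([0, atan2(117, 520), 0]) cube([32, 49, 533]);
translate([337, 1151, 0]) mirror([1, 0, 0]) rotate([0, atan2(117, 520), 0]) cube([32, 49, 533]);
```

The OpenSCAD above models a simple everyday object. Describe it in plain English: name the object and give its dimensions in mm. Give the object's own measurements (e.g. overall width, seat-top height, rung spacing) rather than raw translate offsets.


A sawhorse. A 103×1261×78 mm beam (x, y, z) sits on two A-frame leg pairs. Each pair is two raked legs of 32×49 mm section (49 mm along y) splaying symmetrically in x. Each leg rises 520 mm vertically over 117 mm of horizontal reach and is 533 mm long along its own axis. Every leg's outer bottom edge rests on the floor and its outer top edge meets a bottom edge of the beam — the left legs (tilting toward +x) meet the beam's −x bottom edge, the right legs (their mirror images, tilting toward −x) meet its +x bottom edge — so the leg tops tuck under the beam, the beam's underside is 520 mm above the floor, and the feet are 337 mm apart outside-to-outside with the beam centred between them. The two leg pairs are set in 61 mm from either end of the beam.


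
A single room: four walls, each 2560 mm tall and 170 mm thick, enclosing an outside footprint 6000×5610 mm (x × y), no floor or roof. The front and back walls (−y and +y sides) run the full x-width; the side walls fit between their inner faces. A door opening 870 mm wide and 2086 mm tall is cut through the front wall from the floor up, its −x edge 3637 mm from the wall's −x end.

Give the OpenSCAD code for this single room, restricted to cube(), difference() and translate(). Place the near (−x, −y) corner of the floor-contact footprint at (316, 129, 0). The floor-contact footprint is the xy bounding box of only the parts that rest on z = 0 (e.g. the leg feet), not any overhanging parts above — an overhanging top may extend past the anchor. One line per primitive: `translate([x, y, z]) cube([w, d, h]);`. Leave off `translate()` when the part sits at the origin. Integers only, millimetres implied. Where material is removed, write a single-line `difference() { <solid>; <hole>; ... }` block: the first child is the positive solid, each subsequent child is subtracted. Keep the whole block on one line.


difference() { translate([316, 129, 0]) cube([6000, 170, 2560]); translate([3953, 129, 0]) cube([870, 170, 2086]); }
translate([316, 5569, 0]) cube([6000, 170, 2560]);
translate([316, 299, 0]) cube([170, 5270, 2560]);
translate([6146, 299, 0]) cube([170, 5270, 2560]);


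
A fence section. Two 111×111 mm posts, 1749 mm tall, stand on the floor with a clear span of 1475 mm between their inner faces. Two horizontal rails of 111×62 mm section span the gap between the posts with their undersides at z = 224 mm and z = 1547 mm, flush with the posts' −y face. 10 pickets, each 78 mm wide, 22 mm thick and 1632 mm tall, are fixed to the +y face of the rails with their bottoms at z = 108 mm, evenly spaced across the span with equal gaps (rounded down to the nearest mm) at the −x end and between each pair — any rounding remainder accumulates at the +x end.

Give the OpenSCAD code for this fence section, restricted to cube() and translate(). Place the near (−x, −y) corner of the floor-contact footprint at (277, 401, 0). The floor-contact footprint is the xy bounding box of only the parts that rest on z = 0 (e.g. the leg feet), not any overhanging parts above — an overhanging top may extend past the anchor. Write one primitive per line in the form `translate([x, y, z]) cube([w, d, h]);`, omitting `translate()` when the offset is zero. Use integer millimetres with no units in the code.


translate([277, 401, 0]) cube([111, 111, 1749]);
translate([1863, 401, 0]) cube([111, 111, 1749]);
translate([388, 401, 224]) cube([1475, 111, 62]);
translate([388, 401, 1547]) cube([1475, 111, 62]);
translate([451, 512, 108]) cube([78, 22, 1632]);
translate([592, 512, 108]) cube([78, 22, 1632]);
translate([733, 512, 108]) cube([78, 22, 1632]);
translate([874, 512, 108]) cube([78, 22, 1632]);
translate([1015, 512, 108]) cube([78, 22, 1632]);
translate([1156, 512, 108]) cube([78, 22, 1632]);
translate([1297, 512, 108]) cube([78, 22, 1632]);
translate([1438, 512, 108]) cube([78, 22, 1632]);
translate([1579, 512, 108]) cube([78, 22, 1632]);
translate([1720, 512, 108]) cube([78, 22, 1632]);


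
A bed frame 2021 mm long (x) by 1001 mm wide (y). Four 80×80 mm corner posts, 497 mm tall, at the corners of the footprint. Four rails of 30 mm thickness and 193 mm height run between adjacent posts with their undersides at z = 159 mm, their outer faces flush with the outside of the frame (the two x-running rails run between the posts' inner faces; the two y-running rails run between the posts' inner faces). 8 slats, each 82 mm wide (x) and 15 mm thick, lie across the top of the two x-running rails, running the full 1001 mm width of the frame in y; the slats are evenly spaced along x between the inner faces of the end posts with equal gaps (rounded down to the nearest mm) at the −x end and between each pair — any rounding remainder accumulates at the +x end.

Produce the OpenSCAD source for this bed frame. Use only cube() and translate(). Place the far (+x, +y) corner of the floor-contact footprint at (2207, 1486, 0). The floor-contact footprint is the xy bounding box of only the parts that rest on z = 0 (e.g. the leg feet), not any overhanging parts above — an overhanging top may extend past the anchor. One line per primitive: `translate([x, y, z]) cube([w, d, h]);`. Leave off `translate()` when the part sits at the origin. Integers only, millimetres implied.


// slat z = rail_z + rail_h = 159 + 193 = 352
// slat gap = ⌊(1861 − 8·82) / 9⌋ = 133
translate([186, 485, 0]) cube([80, 80, 497]);
translate([186, 1406, 0]) cube([80, 80, 497]);
translate([2127, 485, 0]) cube([80, 80, 497]);
translate([2127, 1406, 0]) cube([80, 80, 497]);
translate([266, 485, 159]) cube([1861, 30, 193]);
translate([266, 1456, 159]) cube([1861, 30, 193]);
translate([186, 565, 159]) cube([30, 841, 193]);
translate([2177, 565, 159]) cube([30, 841, 193]);
translate([399, 485, 352]) cube([82, 1001, 15]);
translate([614, 485, 352]) cube([82, 1001, 15]);
translate([829, 485, 352]) cube([82, 1001, 15]);
translate([1044, 485, 352]) cube([82, 1001, 15]);
translate([1259, 485, 352]) cube([82, 1001, 15]);
translate([1474, 485, 352]) cube([82, 1001, 15]);
translate([1689, 485, 352]) cube([82, 1001, 15]);
translate([1904, 485, 352]) cube([82, 1001, 15]);


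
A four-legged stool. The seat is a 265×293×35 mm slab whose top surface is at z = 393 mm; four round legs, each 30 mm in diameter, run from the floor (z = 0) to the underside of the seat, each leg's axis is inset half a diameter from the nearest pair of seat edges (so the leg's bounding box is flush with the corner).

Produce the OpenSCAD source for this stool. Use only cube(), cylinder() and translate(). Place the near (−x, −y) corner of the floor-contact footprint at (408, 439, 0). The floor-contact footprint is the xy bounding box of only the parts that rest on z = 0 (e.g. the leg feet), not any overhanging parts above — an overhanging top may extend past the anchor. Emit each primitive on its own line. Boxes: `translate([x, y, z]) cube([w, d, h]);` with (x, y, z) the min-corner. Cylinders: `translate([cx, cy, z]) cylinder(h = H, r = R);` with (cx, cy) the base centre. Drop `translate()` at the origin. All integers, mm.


translate([408, 439, 358]) cube([265, 293, 35]);
translate([423, 454, 0]) cylinder(h = 358, r = 15);
translate([658, 454, 0]) cylinder(h = 358, r = 15);
translate([423, 717, 0]) cylinder(h = 358, r = 15);
translate([658, 717, 0]) cylinder(h = 358, r = 15);


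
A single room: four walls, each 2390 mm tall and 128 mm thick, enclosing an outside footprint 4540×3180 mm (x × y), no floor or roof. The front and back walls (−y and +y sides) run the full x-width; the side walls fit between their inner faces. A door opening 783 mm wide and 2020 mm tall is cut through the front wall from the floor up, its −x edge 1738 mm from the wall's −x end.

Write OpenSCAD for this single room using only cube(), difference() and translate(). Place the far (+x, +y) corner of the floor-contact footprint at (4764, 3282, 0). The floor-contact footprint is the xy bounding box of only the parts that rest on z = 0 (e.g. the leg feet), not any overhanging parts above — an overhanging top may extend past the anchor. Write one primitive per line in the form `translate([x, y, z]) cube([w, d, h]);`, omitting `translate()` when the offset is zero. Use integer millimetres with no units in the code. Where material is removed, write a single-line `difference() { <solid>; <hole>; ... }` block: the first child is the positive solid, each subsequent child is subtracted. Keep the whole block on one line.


difference() { translate([224, 102, 0]) cube([4540, 128, 2390]); translate([1962, 102, 0]) cube([783, 128, 2020]); }
translate([224, 3154, 0]) cube([4540, 128, 2390]);
translate([224, 230, 0]) cube([128, 2924, 2390]);
translate([4636, 230, 0]) cube([128, 2924, 2390]);


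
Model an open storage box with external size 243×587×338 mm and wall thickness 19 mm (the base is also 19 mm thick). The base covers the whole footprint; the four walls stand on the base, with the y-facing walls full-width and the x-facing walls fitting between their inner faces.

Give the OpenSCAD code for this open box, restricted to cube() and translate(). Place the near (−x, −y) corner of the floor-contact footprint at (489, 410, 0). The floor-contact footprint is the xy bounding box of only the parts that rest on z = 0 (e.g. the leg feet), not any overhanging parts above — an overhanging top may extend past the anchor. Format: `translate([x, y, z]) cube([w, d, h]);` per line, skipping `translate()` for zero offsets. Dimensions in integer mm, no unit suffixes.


translate([489, 410, 0]) cube([243, 587, 19]);
translate([489, 410, 19]) cube([243, 19, 319]);
translate([489, 978, 19]) cube([243, 19, 319]);
translate([489, 429, 19]) cube([19, 549, 319]);
translate([713, 429, 19]) cube([19, 549, 319]);


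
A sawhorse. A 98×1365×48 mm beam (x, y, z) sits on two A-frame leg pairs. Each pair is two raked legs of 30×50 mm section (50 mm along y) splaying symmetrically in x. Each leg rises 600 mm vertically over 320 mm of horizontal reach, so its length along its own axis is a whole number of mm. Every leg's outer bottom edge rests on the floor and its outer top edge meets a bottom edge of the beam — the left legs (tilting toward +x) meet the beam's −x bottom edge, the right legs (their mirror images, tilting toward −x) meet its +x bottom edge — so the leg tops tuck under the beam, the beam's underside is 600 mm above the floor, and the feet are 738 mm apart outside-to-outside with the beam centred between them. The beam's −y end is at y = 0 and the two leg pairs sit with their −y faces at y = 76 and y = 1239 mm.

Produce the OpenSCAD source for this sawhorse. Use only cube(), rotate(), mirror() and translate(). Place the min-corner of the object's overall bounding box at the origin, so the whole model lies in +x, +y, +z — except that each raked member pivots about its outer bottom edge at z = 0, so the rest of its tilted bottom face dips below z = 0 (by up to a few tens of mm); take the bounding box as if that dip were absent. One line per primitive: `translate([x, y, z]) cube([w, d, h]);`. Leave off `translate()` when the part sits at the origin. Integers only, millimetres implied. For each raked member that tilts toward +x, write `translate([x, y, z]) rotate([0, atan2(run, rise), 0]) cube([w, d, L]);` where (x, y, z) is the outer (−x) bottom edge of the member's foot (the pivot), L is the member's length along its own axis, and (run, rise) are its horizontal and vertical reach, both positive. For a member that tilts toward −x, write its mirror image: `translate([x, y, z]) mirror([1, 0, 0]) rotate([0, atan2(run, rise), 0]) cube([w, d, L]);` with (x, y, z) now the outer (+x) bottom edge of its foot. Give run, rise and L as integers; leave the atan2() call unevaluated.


translate([320, 0, 600]) cube([98, 1365, 48]);
translate([0, 76, 0]) rotate([0, atan2(320, 600), 0]) cube([30, 50, 680]);
translate([738, 76, 0]) mirror([1, 0, 0]) rotate([0, atan2(320, 600), 0]) cube([30, 50, 680]);
translate([0, 1239, 0]) rotate([0, atan2(320, 600), 0]) cube([30, 50, 680]);
translate([738, 1239, 0]) mirror([1, 0, 0]) rotate([0, atan2(320, 600), 0]) cube([30, 50, 680]);


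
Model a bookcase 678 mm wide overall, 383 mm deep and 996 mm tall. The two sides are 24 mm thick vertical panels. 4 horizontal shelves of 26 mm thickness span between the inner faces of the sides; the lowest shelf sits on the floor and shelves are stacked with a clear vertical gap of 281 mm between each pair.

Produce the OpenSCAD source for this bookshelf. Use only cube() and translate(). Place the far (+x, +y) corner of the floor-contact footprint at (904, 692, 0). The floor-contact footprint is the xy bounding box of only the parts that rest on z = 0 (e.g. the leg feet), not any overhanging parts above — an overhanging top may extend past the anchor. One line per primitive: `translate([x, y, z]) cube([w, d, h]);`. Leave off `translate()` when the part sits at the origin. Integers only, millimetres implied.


translate([226, 309, 0]) cube([24, 383, 996]);
translate([880, 309, 0]) cube([24, 383, 996]);
translate([250, 309, 0]) cube([630, 383, 26]);
translate([250, 309, 307]) cube([630, 383, 26]);
translate([250, 309, 614]) cube([630, 383, 26]);
translate([250, 309, 921]) cube([630, 383, 26]);


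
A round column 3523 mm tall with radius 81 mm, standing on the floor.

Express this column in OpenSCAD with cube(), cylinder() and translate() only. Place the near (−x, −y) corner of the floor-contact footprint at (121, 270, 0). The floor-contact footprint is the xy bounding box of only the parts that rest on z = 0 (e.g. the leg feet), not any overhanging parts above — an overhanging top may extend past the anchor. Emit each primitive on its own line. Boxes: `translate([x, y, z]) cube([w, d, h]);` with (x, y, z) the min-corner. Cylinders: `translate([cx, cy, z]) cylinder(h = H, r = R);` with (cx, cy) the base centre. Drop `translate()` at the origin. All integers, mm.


translate([202, 351, 0]) cylinder(h = 3523, r = 81);


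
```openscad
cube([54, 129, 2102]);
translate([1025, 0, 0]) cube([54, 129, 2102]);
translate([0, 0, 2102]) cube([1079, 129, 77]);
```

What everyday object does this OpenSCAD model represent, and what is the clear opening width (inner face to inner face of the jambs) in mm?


A door frame. The clear opening width is 971 mm.

Two 2102 mm tall posts with a header on top — a door frame. The left jamb is 54 mm wide at x = 0; the right jamb starts at x = 1025. The clear opening is 1025 − 54 = 971 mm.


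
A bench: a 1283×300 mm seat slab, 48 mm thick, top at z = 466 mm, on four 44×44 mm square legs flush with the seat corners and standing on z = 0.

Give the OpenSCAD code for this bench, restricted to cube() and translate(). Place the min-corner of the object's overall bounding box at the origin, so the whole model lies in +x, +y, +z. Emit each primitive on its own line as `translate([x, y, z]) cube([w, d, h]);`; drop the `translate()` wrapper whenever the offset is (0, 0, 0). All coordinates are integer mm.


translate([0, 0, 418]) cube([1283, 300, 48]);
cube([44, 44, 418]);
translate([0, 256, 0]) cube([44, 44, 418]);
translate([1239, 0, 0]) cube([44, 44, 418]);
translate([1239, 256, 0]) cube([44, 44, 418]);


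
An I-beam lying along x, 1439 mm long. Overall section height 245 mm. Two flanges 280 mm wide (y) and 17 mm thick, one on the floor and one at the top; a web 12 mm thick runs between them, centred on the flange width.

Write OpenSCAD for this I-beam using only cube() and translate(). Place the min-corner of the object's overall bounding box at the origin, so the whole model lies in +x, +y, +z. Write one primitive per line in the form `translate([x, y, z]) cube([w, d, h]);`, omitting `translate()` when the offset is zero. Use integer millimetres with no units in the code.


cube([1439, 280, 17]);
translate([0, 134, 17]) cube([1439, 12, 211]);
translate([0, 0, 228]) cube([1439, 280, 17]);


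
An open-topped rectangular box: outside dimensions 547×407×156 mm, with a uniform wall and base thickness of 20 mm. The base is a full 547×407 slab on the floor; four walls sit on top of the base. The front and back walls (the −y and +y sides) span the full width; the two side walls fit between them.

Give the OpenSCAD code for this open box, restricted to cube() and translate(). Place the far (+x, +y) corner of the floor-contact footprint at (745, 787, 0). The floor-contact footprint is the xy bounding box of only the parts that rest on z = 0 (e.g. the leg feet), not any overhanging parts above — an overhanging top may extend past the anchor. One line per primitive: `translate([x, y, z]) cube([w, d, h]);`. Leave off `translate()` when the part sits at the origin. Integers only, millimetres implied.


translate([198, 380, 0]) cube([547, 407, 20]);
translate([198, 380, 20]) cube([547, 20, 136]);
translate([198, 767, 20]) cube([547, 20, 136]);
translate([198, 400, 20]) cube([20, 367, 136]);
translate([725, 400, 20]) cube([20, 367, 136]);


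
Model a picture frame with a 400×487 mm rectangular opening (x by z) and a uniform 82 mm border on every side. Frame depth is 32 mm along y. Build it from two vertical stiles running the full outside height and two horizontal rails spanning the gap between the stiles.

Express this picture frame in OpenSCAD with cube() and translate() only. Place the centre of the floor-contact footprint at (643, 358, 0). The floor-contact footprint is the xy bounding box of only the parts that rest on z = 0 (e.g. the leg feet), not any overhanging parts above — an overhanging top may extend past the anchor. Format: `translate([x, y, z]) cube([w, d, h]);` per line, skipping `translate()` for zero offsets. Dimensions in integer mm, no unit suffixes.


translate([361, 342, 0]) cube([82, 32, 651]);
translate([843, 342, 0]) cube([82, 32, 651]);
translate([443, 342, 0]) cube([400, 32, 82]);
translate([443, 342, 569]) cube([400, 32, 82]);
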